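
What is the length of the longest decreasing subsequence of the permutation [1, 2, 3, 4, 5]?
1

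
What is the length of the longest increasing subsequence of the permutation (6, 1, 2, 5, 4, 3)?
3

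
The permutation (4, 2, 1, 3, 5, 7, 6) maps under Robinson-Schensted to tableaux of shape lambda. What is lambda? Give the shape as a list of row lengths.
Row-insert each entry into an empty tableau.

After inserting 4: P = [[4]].
After inserting 2: P = [[2], [4]].
After inserting 1: P = [[1], [2], [4]].
After inserting 3: P = [[1, 3], [2], [4]].
After inserting 5: P = [[1, 3, 5], [2], [4]].
After inserting 7: P = [[1, 3, 5, 7], [2], [4]].
After inserting 6: P = [[1, 3, 5, 6], [2, 7], [4]].

The final insertion tableau P = [[1, 3, 5, 6], [2, 7], [4]] has shape [4, 2, 1].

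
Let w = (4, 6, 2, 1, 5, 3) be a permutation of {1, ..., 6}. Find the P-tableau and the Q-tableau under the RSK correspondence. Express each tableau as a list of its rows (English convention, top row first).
Insert each entry of the permutation into P by Schensted row insertion, recording in Q the position of each new cell.

Insert 4: appended to row 1. P = [[4]], Q = [[1]].
Insert 6: appended to row 1. P = [[4, 6]], Q = [[1, 2]].
Insert 2: 2 bumps 4 from row 1; 4 starts row 2. P = [[2, 6], [4]], Q = [[1, 2], [3]].
Insert 1: 1 bumps 2 from row 1; 2 bumps 4 from row 2; 4 starts row 3. P = [[1, 6], [2], [4]], Q = [[1, 2], [3], [4]].
Insert 5: 5 bumps 6 from row 1; 6 appends to row 2. P = [[1, 5], [2, 6], [4]], Q = [[1, 2], [3, 5], [4]].
Insert 3: 3 bumps 5 from row 1; 5 bumps 6 from row 2; 6 appends to row 3. P = [[1, 3], [2, 5], [4, 6]], Q = [[1, 2], [3, 5], [4, 6]].

So P = [[1, 3], [2, 5], [4, 6]], Q = [[1, 2], [3, 5], [4, 6]].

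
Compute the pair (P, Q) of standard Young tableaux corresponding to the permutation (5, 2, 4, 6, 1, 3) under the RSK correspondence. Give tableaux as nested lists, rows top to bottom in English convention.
P = [[1, 3, 6], [2, 4], [5]], Q = [[1, 3, 4], [2, 6], [5]]

Insert each entry of the permutation into P by Schensted row insertion, recording in Q the position of each new cell.

Insert 5: appended to row 1. P = [[5]].
Insert 2: 2 bumps 5 from row 1; 5 starts row 2. P = [[2], [5]].
Insert 4: appended to row 1. P = [[2, 4], [5]].
Insert 6: appended to row 1. P = [[2, 4, 6], [5]].
Insert 1: 1 bumps 2 from row 1; 2 bumps 5 from row 2; 5 starts row 3. P = [[1, 4, 6], [2], [5]].
Insert 3: 3 bumps 4 from row 1; 4 appends to row 2. P = [[1, 3, 6], [2, 4], [5]].

So P = [[1, 3, 6], [2, 4], [5]], Q = [[1, 3, 4], [2, 6], [5]].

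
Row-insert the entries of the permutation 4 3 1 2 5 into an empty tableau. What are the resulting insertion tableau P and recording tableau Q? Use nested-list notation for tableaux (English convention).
P = [[1, 2, 5], [3], [4]], Q = [[1, 4, 5], [2], [3]]

Insert each entry of the permutation into P by Schensted row insertion, recording in Q the position of each new cell.

Insert 4: appended to row 1. P = [[4]].
Insert 3: 3 bumps 4 from row 1; 4 starts row 2. P = [[3], [4]].
Insert 1: 1 bumps 3 from row 1; 3 bumps 4 from row 2; 4 starts row 3. P = [[1], [3], [4]].
Insert 2: appended to row 1. P = [[1, 2], [3], [4]].
Insert 5: appended to row 1. P = [[1, 2, 5], [3], [4]].

So P = [[1, 2, 5], [3], [4]], Q = [[1, 4, 5], [2], [3]].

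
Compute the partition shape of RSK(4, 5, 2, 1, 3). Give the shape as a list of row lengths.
[2, 2, 1]

Row-insert each entry into an empty tableau.

After inserting 4: P = [[4]].
After inserting 5: P = [[4, 5]].
After inserting 2: P = [[2, 5], [4]].
After inserting 1: P = [[1, 5], [2], [4]].
After inserting 3: P = [[1, 3], [2, 5], [4]].

The final insertion tableau P = [[1, 3], [2, 5], [4]] has shape [2, 2, 1].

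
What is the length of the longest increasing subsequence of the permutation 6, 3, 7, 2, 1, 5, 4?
2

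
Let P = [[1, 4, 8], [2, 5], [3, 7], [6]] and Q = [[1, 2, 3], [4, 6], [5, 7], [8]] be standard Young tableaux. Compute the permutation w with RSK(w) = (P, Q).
6 7 8 3 2 5 4 1

Reverse the RSK construction: for i from n down to 1, find the cell of Q containing i, remove the entry at that cell from P, and reverse-bump it up through P; the value ejected from row 1 is w(i).

Step i=8: Q has 8 at row 4, column 1; remove 6 from row 4 of P and reverse-bump: 6 enters row 3 and ejects 3; 3 enters row 2 and ejects 2; 2 enters row 1 and ejects 1. So w(8) = 1. P is now [[2, 4, 8], [3, 5], [6, 7]].
Step i=7: Q has 7 at row 3, column 2; remove 7 from row 3 of P and reverse-bump: 7 enters row 2 and ejects 5; 5 enters row 1 and ejects 4. So w(7) = 4. P is now [[2, 5, 8], [3, 7], [6]].
Step i=6: Q has 6 at row 2, column 2; remove 7 from row 2 of P and reverse-bump: 7 enters row 1 and ejects 5. So w(6) = 5. P is now [[2, 7, 8], [3], [6]].
Step i=5: Q has 5 at row 3, column 1; remove 6 from row 3 of P and reverse-bump: 6 enters row 2 and ejects 3; 3 enters row 1 and ejects 2. So w(5) = 2. P is now [[3, 7, 8], [6]].
Step i=4: Q has 4 at row 2, column 1; remove 6 from row 2 of P and reverse-bump: 6 enters row 1 and ejects 3. So w(4) = 3. P is now [[6, 7, 8]].
Step i=3: Q has 3 at row 1, column 3; remove that cell from P, ejecting 8. So w(3) = 8. P is now [[6, 7]].
Step i=2: Q has 2 at row 1, column 2; remove that cell from P, ejecting 7. So w(2) = 7. P is now [[6]].
Step i=1: Q has 1 at row 1, column 1; remove that cell from P, ejecting 6. So w(1) = 6. P is now [].

So w = 6 7 8 3 2 5 4 1.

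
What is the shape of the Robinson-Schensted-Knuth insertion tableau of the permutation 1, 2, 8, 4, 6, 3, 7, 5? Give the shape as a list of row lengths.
RSK row insertion gives P = [[1, 2, 3, 5, 7], [4, 6], [8]], which has shape [5, 2, 1].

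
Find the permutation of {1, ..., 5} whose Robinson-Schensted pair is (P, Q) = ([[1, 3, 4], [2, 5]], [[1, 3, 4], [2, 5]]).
Reverse the RSK construction: for i from n down to 1, find the cell of Q containing i, remove the entry at that cell from P, and reverse-bump it up through P; the value ejected from row 1 is w(i).

Step i=5: Q has 5 at row 2, column 2; remove 5 from row 2 of P and reverse-bump: 5 enters row 1 and ejects 4. So w(5) = 4. P is now [[1, 3, 5], [2]].
Step i=4: Q has 4 at row 1, column 3; remove that cell from P, ejecting 5. So w(4) = 5. P is now [[1, 3], [2]].
Step i=3: Q has 3 at row 1, column 2; remove that cell from P, ejecting 3. So w(3) = 3. P is now [[1], [2]].
Step i=2: Q has 2 at row 2, column 1; remove 2 from row 2 of P and reverse-bump: 2 enters row 1 and ejects 1. So w(2) = 1. P is now [[2]].
Step i=1: Q has 1 at row 1, column 1; remove that cell from P, ejecting 2. So w(1) = 2. P is now [].

So w = 2 1 3 5 4.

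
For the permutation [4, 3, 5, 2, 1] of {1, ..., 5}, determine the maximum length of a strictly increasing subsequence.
2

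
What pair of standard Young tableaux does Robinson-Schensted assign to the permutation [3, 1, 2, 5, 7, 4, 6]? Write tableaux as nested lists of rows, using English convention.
Insert each entry of the permutation into P by Schensted row insertion, recording in Q the position of each new cell.

Insert 3: appended to row 1. P = [[3]].
Insert 1: 1 bumps 3 from row 1; 3 starts row 2. P = [[1], [3]].
Insert 2: appended to row 1. P = [[1, 2], [3]].
Insert 5: appended to row 1. P = [[1, 2, 5], [3]].
Insert 7: appended to row 1. P = [[1, 2, 5, 7], [3]].
Insert 4: 4 bumps 5 from row 1; 5 appends to row 2. P = [[1, 2, 4, 7], [3, 5]].
Insert 6: 6 bumps 7 from row 1; 7 appends to row 2. P = [[1, 2, 4, 6], [3, 5, 7]].

So P = [[1, 2, 4, 6], [3, 5, 7]], Q = [[1, 3, 4, 5], [2, 6, 7]].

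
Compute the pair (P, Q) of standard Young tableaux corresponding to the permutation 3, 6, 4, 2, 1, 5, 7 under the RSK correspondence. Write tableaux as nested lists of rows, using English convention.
Insert each entry of the permutation into P by Schensted row insertion, recording in Q the position of each new cell.

Insert 3: appended to row 1. P = [[3]], Q = [[1]].
Insert 6: appended to row 1. P = [[3, 6]], Q = [[1, 2]].
Insert 4: 4 bumps 6 from row 1; 6 starts row 2. P = [[3, 4], [6]], Q = [[1, 2], [3]].
Insert 2: 2 bumps 3 from row 1; 3 bumps 6 from row 2; 6 starts row 3. P = [[2, 4], [3], [6]], Q = [[1, 2], [3], [4]].
Insert 1: 1 bumps 2 from row 1; 2 bumps 3 from row 2; 3 bumps 6 from row 3; 6 starts row 4. P = [[1, 4], [2], [3], [6]], Q = [[1, 2], [3], [4], [5]].
Insert 5: appended to row 1. P = [[1, 4, 5], [2], [3], [6]], Q = [[1, 2, 6], [3], [4], [5]].
Insert 7: appended to row 1. P = [[1, 4, 5, 7], [2], [3], [6]], Q = [[1, 2, 6, 7], [3], [4], [5]].

So P = [[1, 4, 5, 7], [2], [3], [6]], Q = [[1, 2, 6, 7], [3], [4], [5]].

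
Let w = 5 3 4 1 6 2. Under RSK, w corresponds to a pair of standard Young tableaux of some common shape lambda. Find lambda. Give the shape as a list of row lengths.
[3, 2, 1]

Row-insert each entry into an empty tableau.

After inserting 5: P = [[5]].
After inserting 3: P = [[3], [5]].
After inserting 4: P = [[3, 4], [5]].
After inserting 1: P = [[1, 4], [3], [5]].
After inserting 6: P = [[1, 4, 6], [3], [5]].
After inserting 2: P = [[1, 2, 6], [3, 4], [5]].

The final insertion tableau P = [[1, 2, 6], [3, 4], [5]] has shape [3, 2, 1].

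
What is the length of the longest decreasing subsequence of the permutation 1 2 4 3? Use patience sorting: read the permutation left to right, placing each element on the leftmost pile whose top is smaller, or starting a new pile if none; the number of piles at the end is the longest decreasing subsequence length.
1: new pile. tops = [1]
2: onto pile 1 (replacing 1). tops = [2]
4: onto pile 1 (replacing 2). tops = [4]
3: new pile. tops = [4, 3]

2 piles, so the longest decreasing subsequence has length 2.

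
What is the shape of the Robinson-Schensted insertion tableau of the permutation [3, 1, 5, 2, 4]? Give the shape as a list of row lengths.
[3, 2]

Row-insert each entry into an empty tableau.

After inserting 3: P = [[3]].
After inserting 1: P = [[1], [3]].
After inserting 5: P = [[1, 5], [3]].
After inserting 2: P = [[1, 2], [3, 5]].
After inserting 4: P = [[1, 2, 4], [3, 5]].

The final insertion tableau P = [[1, 2, 4], [3, 5]] has shape [3, 2].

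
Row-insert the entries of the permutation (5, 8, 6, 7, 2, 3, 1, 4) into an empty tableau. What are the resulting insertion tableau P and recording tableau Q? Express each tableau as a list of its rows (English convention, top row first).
Insert each entry of the permutation into P by Schensted row insertion, recording in Q the position of each new cell.

Insert 5: appended to row 1. P = [[5]].
Insert 8: appended to row 1. P = [[5, 8]].
Insert 6: 6 bumps 8 from row 1; 8 starts row 2. P = [[5, 6], [8]].
Insert 7: appended to row 1. P = [[5, 6, 7], [8]].
Insert 2: 2 bumps 5 from row 1; 5 bumps 8 from row 2; 8 starts row 3. P = [[2, 6, 7], [5], [8]].
Insert 3: 3 bumps 6 from row 1; 6 appends to row 2. P = [[2, 3, 7], [5, 6], [8]].
Insert 1: 1 bumps 2 from row 1; 2 bumps 5 from row 2; 5 bumps 8 from row 3; 8 starts row 4. P = [[1, 3, 7], [2, 6], [5], [8]].
Insert 4: 4 bumps 7 from row 1; 7 appends to row 2. P = [[1, 3, 4], [2, 6, 7], [5], [8]].

So P = [[1, 3, 4], [2, 6, 7], [5], [8]], Q = [[1, 2, 4], [3, 6, 8], [5], [7]].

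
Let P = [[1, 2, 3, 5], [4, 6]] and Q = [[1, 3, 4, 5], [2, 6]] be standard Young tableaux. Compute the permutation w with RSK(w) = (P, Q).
Reverse the RSK construction: for i from n down to 1, find the cell of Q containing i, remove the entry at that cell from P, and reverse-bump it up through P; the value ejected from row 1 is w(i).

Step i=6: Q has 6 at row 2, column 2; remove 6 from row 2 of P and reverse-bump: 6 enters row 1 and ejects 5. So w(6) = 5. P is now [[1, 2, 3, 6], [4]].
Step i=5: Q has 5 at row 1, column 4; remove that cell from P, ejecting 6. So w(5) = 6. P is now [[1, 2, 3], [4]].
Step i=4: Q has 4 at row 1, column 3; remove that cell from P, ejecting 3. So w(4) = 3. P is now [[1, 2], [4]].
Step i=3: Q has 3 at row 1, column 2; remove that cell from P, ejecting 2. So w(3) = 2. P is now [[1], [4]].
Step i=2: Q has 2 at row 2, column 1; remove 4 from row 2 of P and reverse-bump: 4 enters row 1 and ejects 1. So w(2) = 1. P is now [[4]].
Step i=1: Q has 1 at row 1, column 1; remove that cell from P, ejecting 4. So w(1) = 4. P is now [].

So w = 4 1 2 3 6 5.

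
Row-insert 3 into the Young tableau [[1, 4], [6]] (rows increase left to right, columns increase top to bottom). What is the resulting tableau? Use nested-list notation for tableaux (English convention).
In row 1, 3 replaces 4 (the leftmost entry greater than 3); 4 is bumped to row 2. In row 2, 4 replaces 6 (the leftmost entry greater than 4); 6 is bumped to row 3. 6 starts a new row 3. The new tableau is [[1, 3], [4], [6]].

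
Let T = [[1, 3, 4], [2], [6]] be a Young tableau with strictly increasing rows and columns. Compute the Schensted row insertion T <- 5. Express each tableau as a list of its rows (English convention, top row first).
5 is larger than every entry of row 1, so it is appended to row 1. The new tableau is [[1, 3, 4, 5], [2], [6]].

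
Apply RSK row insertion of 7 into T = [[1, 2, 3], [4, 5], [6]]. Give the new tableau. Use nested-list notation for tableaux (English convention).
[[1, 2, 3, 7], [4, 5], [6]]

7 is larger than every entry of row 1, so it is appended to row 1. The new tableau is [[1, 2, 3, 7], [4, 5], [6]].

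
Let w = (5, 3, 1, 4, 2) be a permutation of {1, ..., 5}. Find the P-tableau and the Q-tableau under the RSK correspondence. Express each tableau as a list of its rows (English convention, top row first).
P = [[1, 2], [3, 4], [5]], Q = [[1, 4], [2, 5], [3]]

Insert each entry of the permutation into P by Schensted row insertion, recording in Q the position of each new cell.

Insert 5: appended to row 1. P = [[5]].
Insert 3: 3 bumps 5 from row 1; 5 starts row 2. P = [[3], [5]].
Insert 1: 1 bumps 3 from row 1; 3 bumps 5 from row 2; 5 starts row 3. P = [[1], [3], [5]].
Insert 4: appended to row 1. P = [[1, 4], [3], [5]].
Insert 2: 2 bumps 4 from row 1; 4 appends to row 2. P = [[1, 2], [3, 4], [5]].

So P = [[1, 2], [3, 4], [5]], Q = [[1, 4], [2, 5], [3]].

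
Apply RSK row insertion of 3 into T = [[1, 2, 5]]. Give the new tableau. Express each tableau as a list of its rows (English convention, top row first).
[[1, 2, 3], [5]]

In row 1, 3 replaces 5 (the leftmost entry greater than 3); 5 is bumped to row 2. 5 starts a new row 2. The new tableau is [[1, 2, 3], [5]].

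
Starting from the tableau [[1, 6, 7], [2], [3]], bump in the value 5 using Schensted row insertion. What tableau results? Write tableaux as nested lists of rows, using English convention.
[[1, 5, 7], [2, 6], [3]]

In row 1, 5 replaces 6 (the leftmost entry greater than 5); 6 is bumped to row 2. 6 is appended to row 2. The new tableau is [[1, 5, 7], [2, 6], [3]].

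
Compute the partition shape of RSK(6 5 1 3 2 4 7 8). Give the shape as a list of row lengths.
[5, 1, 1, 1]

Row-insert each entry into an empty tableau.

After inserting 6: P = [[6]].
After inserting 5: P = [[5], [6]].
After inserting 1: P = [[1], [5], [6]].
After inserting 3: P = [[1, 3], [5], [6]].
After inserting 2: P = [[1, 2], [3], [5], [6]].
After inserting 4: P = [[1, 2, 4], [3], [5], [6]].
After inserting 7: P = [[1, 2, 4, 7], [3], [5], [6]].
After inserting 8: P = [[1, 2, 4, 7, 8], [3], [5], [6]].

The final insertion tableau P = [[1, 2, 4, 7, 8], [3], [5], [6]] has shape [5, 1, 1, 1].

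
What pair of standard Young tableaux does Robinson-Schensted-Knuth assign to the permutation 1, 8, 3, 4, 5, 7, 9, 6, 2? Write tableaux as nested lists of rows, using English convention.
P = [[1, 2, 4, 5, 6, 9], [3], [7], [8]], Q = [[1, 2, 4, 5, 6, 7], [3], [8], [9]]

Insert each entry of the permutation into P by Schensted row insertion, recording in Q the position of each new cell.

Insert 1: appended to row 1. P = [[1]], Q = [[1]].
Insert 8: appended to row 1. P = [[1, 8]], Q = [[1, 2]].
Insert 3: 3 bumps 8 from row 1; 8 starts row 2. P = [[1, 3], [8]], Q = [[1, 2], [3]].
Insert 4: appended to row 1. P = [[1, 3, 4], [8]], Q = [[1, 2, 4], [3]].
Insert 5: appended to row 1. P = [[1, 3, 4, 5], [8]], Q = [[1, 2, 4, 5], [3]].
Insert 7: appended to row 1. P = [[1, 3, 4, 5, 7], [8]], Q = [[1, 2, 4, 5, 6], [3]].
Insert 9: appended to row 1. P = [[1, 3, 4, 5, 7, 9], [8]], Q = [[1, 2, 4, 5, 6, 7], [3]].
Insert 6: 6 bumps 7 from row 1; 7 bumps 8 from row 2; 8 starts row 3. P = [[1, 3, 4, 5, 6, 9], [7], [8]], Q = [[1, 2, 4, 5, 6, 7], [3], [8]].
Insert 2: 2 bumps 3 from row 1; 3 bumps 7 from row 2; 7 bumps 8 from row 3; 8 starts row 4. P = [[1, 2, 4, 5, 6, 9], [3], [7], [8]], Q = [[1, 2, 4, 5, 6, 7], [3], [8], [9]].

So P = [[1, 2, 4, 5, 6, 9], [3], [7], [8]], Q = [[1, 2, 4, 5, 6, 7], [3], [8], [9]].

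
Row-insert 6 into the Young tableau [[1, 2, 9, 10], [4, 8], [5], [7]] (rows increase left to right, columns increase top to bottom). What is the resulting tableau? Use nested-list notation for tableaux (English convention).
[[1, 2, 6, 10], [4, 8, 9], [5], [7]]

In row 1, 6 replaces 9 (the leftmost entry greater than 6); 9 is bumped to row 2. 9 is appended to row 2. The new tableau is [[1, 2, 6, 10], [4, 8, 9], [5], [7]].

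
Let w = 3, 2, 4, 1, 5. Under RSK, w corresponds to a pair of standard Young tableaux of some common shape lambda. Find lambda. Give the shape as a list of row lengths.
Row-insert each entry into an empty tableau.

After inserting 3: P = [[3]].
After inserting 2: P = [[2], [3]].
After inserting 4: P = [[2, 4], [3]].
After inserting 1: P = [[1, 4], [2], [3]].
After inserting 5: P = [[1, 4, 5], [2], [3]].

The final insertion tableau P = [[1, 4, 5], [2], [3]] has shape [3, 1, 1].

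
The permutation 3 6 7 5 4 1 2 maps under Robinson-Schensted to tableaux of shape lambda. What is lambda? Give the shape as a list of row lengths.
Row-insert each entry into an empty tableau.

After inserting 3: P = [[3]].
After inserting 6: P = [[3, 6]].
After inserting 7: P = [[3, 6, 7]].
After inserting 5: P = [[3, 5, 7], [6]].
After inserting 4: P = [[3, 4, 7], [5], [6]].
After inserting 1: P = [[1, 4, 7], [3], [5], [6]].
After inserting 2: P = [[1, 2, 7], [3, 4], [5], [6]].

The final insertion tableau P = [[1, 2, 7], [3, 4], [5], [6]] has shape [3, 2, 1, 1].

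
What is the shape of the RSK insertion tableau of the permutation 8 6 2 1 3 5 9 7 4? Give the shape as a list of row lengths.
Row-insert each entry into an empty tableau.

After inserting 8: P = [[8]].
After inserting 6: P = [[6], [8]].
After inserting 2: P = [[2], [6], [8]].
After inserting 1: P = [[1], [2], [6], [8]].
After inserting 3: P = [[1, 3], [2], [6], [8]].
After inserting 5: P = [[1, 3, 5], [2], [6], [8]].
After inserting 9: P = [[1, 3, 5, 9], [2], [6], [8]].
After inserting 7: P = [[1, 3, 5, 7], [2, 9], [6], [8]].
After inserting 4: P = [[1, 3, 4, 7], [2, 5], [6, 9], [8]].

The final insertion tableau P = [[1, 3, 4, 7], [2, 5], [6, 9], [8]] has shape [4, 2, 2, 1].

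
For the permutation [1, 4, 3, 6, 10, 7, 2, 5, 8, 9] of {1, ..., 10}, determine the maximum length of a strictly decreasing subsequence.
3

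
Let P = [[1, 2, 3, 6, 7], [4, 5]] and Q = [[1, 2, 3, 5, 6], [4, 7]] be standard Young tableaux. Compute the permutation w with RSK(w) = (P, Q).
1 4 5 2 6 7 3

Reverse the RSK construction: for i from n down to 1, find the cell of Q containing i, remove the entry at that cell from P, and reverse-bump it up through P; the value ejected from row 1 is w(i).

Step i=7: Q has 7 at row 2, column 2; remove 5 from row 2 of P and reverse-bump: 5 enters row 1 and ejects 3. So w(7) = 3. P is now [[1, 2, 5, 6, 7], [4]].
Step i=6: Q has 6 at row 1, column 5; remove that cell from P, ejecting 7. So w(6) = 7. P is now [[1, 2, 5, 6], [4]].
Step i=5: Q has 5 at row 1, column 4; remove that cell from P, ejecting 6. So w(5) = 6. P is now [[1, 2, 5], [4]].
Step i=4: Q has 4 at row 2, column 1; remove 4 from row 2 of P and reverse-bump: 4 enters row 1 and ejects 2. So w(4) = 2. P is now [[1, 4, 5]].
Step i=3: Q has 3 at row 1, column 3; remove that cell from P, ejecting 5. So w(3) = 5. P is now [[1, 4]].
Step i=2: Q has 2 at row 1, column 2; remove that cell from P, ejecting 4. So w(2) = 4. P is now [[1]].
Step i=1: Q has 1 at row 1, column 1; remove that cell from P, ejecting 1. So w(1) = 1. P is now [].

So w = 1 4 5 2 6 7 3.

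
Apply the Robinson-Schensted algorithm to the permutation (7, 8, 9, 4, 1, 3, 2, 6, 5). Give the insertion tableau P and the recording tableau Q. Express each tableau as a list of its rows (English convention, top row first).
Insert each entry of the permutation into P by Schensted row insertion, recording in Q the position of each new cell.

Insert 7: appended to row 1. P = [[7]].
Insert 8: appended to row 1. P = [[7, 8]].
Insert 9: appended to row 1. P = [[7, 8, 9]].
Insert 4: 4 bumps 7 from row 1; 7 starts row 2. P = [[4, 8, 9], [7]].
Insert 1: 1 bumps 4 from row 1; 4 bumps 7 from row 2; 7 starts row 3. P = [[1, 8, 9], [4], [7]].
Insert 3: 3 bumps 8 from row 1; 8 appends to row 2. P = [[1, 3, 9], [4, 8], [7]].
Insert 2: 2 bumps 3 from row 1; 3 bumps 4 from row 2; 4 bumps 7 from row 3; 7 starts row 4. P = [[1, 2, 9], [3, 8], [4], [7]].
Insert 6: 6 bumps 9 from row 1; 9 appends to row 2. P = [[1, 2, 6], [3, 8, 9], [4], [7]].
Insert 5: 5 bumps 6 from row 1; 6 bumps 8 from row 2; 8 appends to row 3. P = [[1, 2, 5], [3, 6, 9], [4, 8], [7]].

So P = [[1, 2, 5], [3, 6, 9], [4, 8], [7]], Q = [[1, 2, 3], [4, 6, 8], [5, 9], [7]].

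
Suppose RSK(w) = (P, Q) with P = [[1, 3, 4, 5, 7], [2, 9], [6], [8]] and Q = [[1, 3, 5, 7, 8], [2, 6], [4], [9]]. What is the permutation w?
Reverse the RSK construction: for i from n down to 1, find the cell of Q containing i, remove the entry at that cell from P, and reverse-bump it up through P; the value ejected from row 1 is w(i).

Step i=9: Q has 9 at row 4, column 1; remove 8 from row 4 of P and reverse-bump: 8 enters row 3 and ejects 6; 6 enters row 2 and ejects 2; 2 enters row 1 and ejects 1. So w(9) = 1. P is now [[2, 3, 4, 5, 7], [6, 9], [8]].
Step i=8: Q has 8 at row 1, column 5; remove that cell from P, ejecting 7. So w(8) = 7. P is now [[2, 3, 4, 5], [6, 9], [8]].
Step i=7: Q has 7 at row 1, column 4; remove that cell from P, ejecting 5. So w(7) = 5. P is now [[2, 3, 4], [6, 9], [8]].
Step i=6: Q has 6 at row 2, column 2; remove 9 from row 2 of P and reverse-bump: 9 enters row 1 and ejects 4. So w(6) = 4. P is now [[2, 3, 9], [6], [8]].
Step i=5: Q has 5 at row 1, column 3; remove that cell from P, ejecting 9. So w(5) = 9. P is now [[2, 3], [6], [8]].
Step i=4: Q has 4 at row 3, column 1; remove 8 from row 3 of P and reverse-bump: 8 enters row 2 and ejects 6; 6 enters row 1 and ejects 3. So w(4) = 3. P is now [[2, 6], [8]].
Step i=3: Q has 3 at row 1, column 2; remove that cell from P, ejecting 6. So w(3) = 6. P is now [[2], [8]].
Step i=2: Q has 2 at row 2, column 1; remove 8 from row 2 of P and reverse-bump: 8 enters row 1 and ejects 2. So w(2) = 2. P is now [[8]].
Step i=1: Q has 1 at row 1, column 1; remove that cell from P, ejecting 8. So w(1) = 8. P is now [].

So w = 8 2 6 3 9 4 5 7 1.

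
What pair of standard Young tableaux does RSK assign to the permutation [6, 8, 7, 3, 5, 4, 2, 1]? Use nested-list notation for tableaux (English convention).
P = [[1, 4], [2, 7], [3], [5], [6], [8]], Q = [[1, 2], [3, 5], [4], [6], [7], [8]]

Insert each entry of the permutation into P by Schensted row insertion, recording in Q the position of each new cell.

Insert 6: appended to row 1. P = [[6]].
Insert 8: appended to row 1. P = [[6, 8]].
Insert 7: 7 bumps 8 from row 1; 8 starts row 2. P = [[6, 7], [8]].
Insert 3: 3 bumps 6 from row 1; 6 bumps 8 from row 2; 8 starts row 3. P = [[3, 7], [6], [8]].
Insert 5: 5 bumps 7 from row 1; 7 appends to row 2. P = [[3, 5], [6, 7], [8]].
Insert 4: 4 bumps 5 from row 1; 5 bumps 6 from row 2; 6 bumps 8 from row 3; 8 starts row 4. P = [[3, 4], [5, 7], [6], [8]].
Insert 2: 2 bumps 3 from row 1; 3 bumps 5 from row 2; 5 bumps 6 from row 3; 6 bumps 8 from row 4; 8 starts row 5. P = [[2, 4], [3, 7], [5], [6], [8]].
Insert 1: 1 bumps 2 from row 1; 2 bumps 3 from row 2; 3 bumps 5 from row 3; 5 bumps 6 from row 4; 6 bumps 8 from row 5; 8 starts row 6. P = [[1, 4], [2, 7], [3], [5], [6], [8]].

So P = [[1, 4], [2, 7], [3], [5], [6], [8]], Q = [[1, 2], [3, 5], [4], [6], [7], [8]].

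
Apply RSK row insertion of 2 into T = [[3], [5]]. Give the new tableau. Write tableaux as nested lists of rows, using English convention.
[[2], [3], [5]]

In row 1, 2 replaces 3 (the leftmost entry greater than 2); 3 is bumped to row 2. In row 2, 3 replaces 5 (the leftmost entry greater than 3); 5 is bumped to row 3. 5 starts a new row 3. The new tableau is [[2], [3], [5]].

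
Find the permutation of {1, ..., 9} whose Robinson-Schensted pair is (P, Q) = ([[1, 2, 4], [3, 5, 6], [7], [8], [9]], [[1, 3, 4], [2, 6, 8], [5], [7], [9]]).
Reverse RSK: for i = n, n-1, ..., 1, locate i in Q, remove the corresponding corner cell from P, and reverse-bump its entry up through P; the value ejected from row 1 is w(i).

So w = 9 3 5 8 1 7 2 6 4.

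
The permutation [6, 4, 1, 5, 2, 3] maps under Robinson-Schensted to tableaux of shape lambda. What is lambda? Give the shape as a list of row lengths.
[3, 2, 1]

Row-insert each entry into an empty tableau.

After inserting 6: P = [[6]].
After inserting 4: P = [[4], [6]].
After inserting 1: P = [[1], [4], [6]].
After inserting 5: P = [[1, 5], [4], [6]].
After inserting 2: P = [[1, 2], [4, 5], [6]].
After inserting 3: P = [[1, 2, 3], [4, 5], [6]].

The final insertion tableau P = [[1, 2, 3], [4, 5], [6]] has shape [3, 2, 1].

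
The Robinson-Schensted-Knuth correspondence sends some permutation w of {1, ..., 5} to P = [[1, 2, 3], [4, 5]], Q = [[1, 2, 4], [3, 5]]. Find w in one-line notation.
1 4 2 5 3

Reverse the RSK construction: for i from n down to 1, find the cell of Q containing i, remove the entry at that cell from P, and reverse-bump it up through P; the value ejected from row 1 is w(i).

Step i=5: Q has 5 at row 2, column 2; remove 5 from row 2 of P and reverse-bump: 5 enters row 1 and ejects 3. So w(5) = 3. P is now [[1, 2, 5], [4]].
Step i=4: Q has 4 at row 1, column 3; remove that cell from P, ejecting 5. So w(4) = 5. P is now [[1, 2], [4]].
Step i=3: Q has 3 at row 2, column 1; remove 4 from row 2 of P and reverse-bump: 4 enters row 1 and ejects 2. So w(3) = 2. P is now [[1, 4]].
Step i=2: Q has 2 at row 1, column 2; remove that cell from P, ejecting 4. So w(2) = 4. P is now [[1]].
Step i=1: Q has 1 at row 1, column 1; remove that cell from P, ejecting 1. So w(1) = 1. P is now [].

So w = 1 4 2 5 3.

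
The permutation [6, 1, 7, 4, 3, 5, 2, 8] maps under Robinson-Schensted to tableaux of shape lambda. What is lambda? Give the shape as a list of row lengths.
[4, 2, 1, 1]

Row-insert each entry into an empty tableau.

After inserting 6: P = [[6]].
After inserting 1: P = [[1], [6]].
After inserting 7: P = [[1, 7], [6]].
After inserting 4: P = [[1, 4], [6, 7]].
After inserting 3: P = [[1, 3], [4, 7], [6]].
After inserting 5: P = [[1, 3, 5], [4, 7], [6]].
After inserting 2: P = [[1, 2, 5], [3, 7], [4], [6]].
After inserting 8: P = [[1, 2, 5, 8], [3, 7], [4], [6]].

The final insertion tableau P = [[1, 2, 5, 8], [3, 7], [4], [6]] has shape [4, 2, 1, 1].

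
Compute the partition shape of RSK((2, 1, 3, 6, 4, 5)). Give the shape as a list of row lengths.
[4, 2]

Row-insert each entry into an empty tableau.

After inserting 2: P = [[2]].
After inserting 1: P = [[1], [2]].
After inserting 3: P = [[1, 3], [2]].
After inserting 6: P = [[1, 3, 6], [2]].
After inserting 4: P = [[1, 3, 4], [2, 6]].
After inserting 5: P = [[1, 3, 4, 5], [2, 6]].

The final insertion tableau P = [[1, 3, 4, 5], [2, 6]] has shape [4, 2].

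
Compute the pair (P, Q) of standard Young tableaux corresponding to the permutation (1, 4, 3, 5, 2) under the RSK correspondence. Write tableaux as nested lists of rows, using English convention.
Insert each entry of the permutation into P by Schensted row insertion, recording in Q the position of each new cell.

Insert 1: appended to row 1. P = [[1]].
Insert 4: appended to row 1. P = [[1, 4]].
Insert 3: 3 bumps 4 from row 1; 4 starts row 2. P = [[1, 3], [4]].
Insert 5: appended to row 1. P = [[1, 3, 5], [4]].
Insert 2: 2 bumps 3 from row 1; 3 bumps 4 from row 2; 4 starts row 3. P = [[1, 2, 5], [3], [4]].

So P = [[1, 2, 5], [3], [4]], Q = [[1, 2, 4], [3], [5]].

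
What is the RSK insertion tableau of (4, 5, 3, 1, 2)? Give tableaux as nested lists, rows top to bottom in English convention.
P = [[1, 2], [3, 5], [4]]

Insert 4: appended to row 1. P = [[4]].
Insert 5: appended to row 1. P = [[4, 5]].
Insert 3: 3 bumps 4 from row 1; 4 starts row 2. P = [[3, 5], [4]].
Insert 1: 1 bumps 3 from row 1; 3 bumps 4 from row 2; 4 starts row 3. P = [[1, 5], [3], [4]].
Insert 2: 2 bumps 5 from row 1; 5 appends to row 2. P = [[1, 2], [3, 5], [4]].

So P = [[1, 2], [3, 5], [4]].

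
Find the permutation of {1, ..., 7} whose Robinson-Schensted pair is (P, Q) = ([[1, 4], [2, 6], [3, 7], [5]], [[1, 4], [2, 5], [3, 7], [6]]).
5 3 2 7 6 1 4

Reverse RSK: for i = n, n-1, ..., 1, locate i in Q, remove the corresponding corner cell from P, and reverse-bump its entry up through P; the value ejected from row 1 is w(i).

So w = 5 3 2 7 6 1 4.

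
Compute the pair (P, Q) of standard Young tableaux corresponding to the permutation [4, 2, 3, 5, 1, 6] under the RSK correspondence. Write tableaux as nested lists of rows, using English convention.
Insert each entry of the permutation into P by Schensted row insertion, recording in Q the position of each new cell.

Insert 4: appended to row 1. P = [[4]].
Insert 2: 2 bumps 4 from row 1; 4 starts row 2. P = [[2], [4]].
Insert 3: appended to row 1. P = [[2, 3], [4]].
Insert 5: appended to row 1. P = [[2, 3, 5], [4]].
Insert 1: 1 bumps 2 from row 1; 2 bumps 4 from row 2; 4 starts row 3. P = [[1, 3, 5], [2], [4]].
Insert 6: appended to row 1. P = [[1, 3, 5, 6], [2], [4]].

So P = [[1, 3, 5, 6], [2], [4]], Q = [[1, 3, 4, 6], [2], [5]].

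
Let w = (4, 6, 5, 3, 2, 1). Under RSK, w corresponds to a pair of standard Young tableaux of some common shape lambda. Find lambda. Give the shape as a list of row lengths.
[2, 1, 1, 1, 1]

Row-insert each entry into an empty tableau.

After inserting 4: P = [[4]].
After inserting 6: P = [[4, 6]].
After inserting 5: P = [[4, 5], [6]].
After inserting 3: P = [[3, 5], [4], [6]].
After inserting 2: P = [[2, 5], [3], [4], [6]].
After inserting 1: P = [[1, 5], [2], [3], [4], [6]].

The final insertion tableau P = [[1, 5], [2], [3], [4], [6]] has shape [2, 1, 1, 1, 1].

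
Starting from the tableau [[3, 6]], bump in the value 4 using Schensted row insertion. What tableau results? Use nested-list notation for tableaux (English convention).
[[3, 4], [6]]

In row 1, 4 replaces 6 (the leftmost entry greater than 4); 6 is bumped to row 2. 6 starts a new row 2. The new tableau is [[3, 4], [6]].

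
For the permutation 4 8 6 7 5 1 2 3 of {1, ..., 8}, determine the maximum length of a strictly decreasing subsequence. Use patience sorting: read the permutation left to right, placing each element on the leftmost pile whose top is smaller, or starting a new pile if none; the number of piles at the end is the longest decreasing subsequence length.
4

4: new pile. tops = [4]
8: onto pile 1 (replacing 4). tops = [8]
6: new pile. tops = [8, 6]
7: onto pile 2 (replacing 6). tops = [8, 7]
5: new pile. tops = [8, 7, 5]
1: new pile. tops = [8, 7, 5, 1]
2: onto pile 4 (replacing 1). tops = [8, 7, 5, 2]
3: onto pile 4 (replacing 2). tops = [8, 7, 5, 3]

4 piles, so the longest decreasing subsequence has length 4.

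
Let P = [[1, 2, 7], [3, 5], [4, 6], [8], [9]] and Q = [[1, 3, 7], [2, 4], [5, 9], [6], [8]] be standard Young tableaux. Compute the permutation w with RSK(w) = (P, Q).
4 3 9 8 6 5 7 1 2

Reverse the RSK construction: for i from n down to 1, find the cell of Q containing i, remove the entry at that cell from P, and reverse-bump it up through P; the value ejected from row 1 is w(i).

Step i=9: Q has 9 at row 3, column 2; remove 6 from row 3 of P and reverse-bump: 6 enters row 2 and ejects 5; 5 enters row 1 and ejects 2. So w(9) = 2. P is now [[1, 5, 7], [3, 6], [4], [8], [9]].
Step i=8: Q has 8 at row 5, column 1; remove 9 from row 5 of P and reverse-bump: 9 enters row 4 and ejects 8; 8 enters row 3 and ejects 4; 4 enters row 2 and ejects 3; 3 enters row 1 and ejects 1. So w(8) = 1. P is now [[3, 5, 7], [4, 6], [8], [9]].
Step i=7: Q has 7 at row 1, column 3; remove that cell from P, ejecting 7. So w(7) = 7. P is now [[3, 5], [4, 6], [8], [9]].
Step i=6: Q has 6 at row 4, column 1; remove 9 from row 4 of P and reverse-bump: 9 enters row 3 and ejects 8; 8 enters row 2 and ejects 6; 6 enters row 1 and ejects 5. So w(6) = 5. P is now [[3, 6], [4, 8], [9]].
Step i=5: Q has 5 at row 3, column 1; remove 9 from row 3 of P and reverse-bump: 9 enters row 2 and ejects 8; 8 enters row 1 and ejects 6. So w(5) = 6. P is now [[3, 8], [4, 9]].
Step i=4: Q has 4 at row 2, column 2; remove 9 from row 2 of P and reverse-bump: 9 enters row 1 and ejects 8. So w(4) = 8. P is now [[3, 9], [4]].
Step i=3: Q has 3 at row 1, column 2; remove that cell from P, ejecting 9. So w(3) = 9. P is now [[3], [4]].
Step i=2: Q has 2 at row 2, column 1; remove 4 from row 2 of P and reverse-bump: 4 enters row 1 and ejects 3. So w(2) = 3. P is now [[4]].
Step i=1: Q has 1 at row 1, column 1; remove that cell from P, ejecting 4. So w(1) = 4. P is now [].

So w = 4 3 9 8 6 5 7 1 2.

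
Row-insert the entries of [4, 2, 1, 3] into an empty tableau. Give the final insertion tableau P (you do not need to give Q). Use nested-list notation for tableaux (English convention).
Insert 4: appended to row 1. P = [[4]].
Insert 2: 2 bumps 4 from row 1; 4 starts row 2. P = [[2], [4]].
Insert 1: 1 bumps 2 from row 1; 2 bumps 4 from row 2; 4 starts row 3. P = [[1], [2], [4]].
Insert 3: appended to row 1. P = [[1, 3], [2], [4]].

So P = [[1, 3], [2], [4]].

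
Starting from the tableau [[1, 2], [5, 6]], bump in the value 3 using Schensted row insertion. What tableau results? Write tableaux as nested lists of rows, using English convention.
[[1, 2, 3], [5, 6]]

3 is larger than every entry of row 1, so it is appended to row 1. The new tableau is [[1, 2, 3], [5, 6]].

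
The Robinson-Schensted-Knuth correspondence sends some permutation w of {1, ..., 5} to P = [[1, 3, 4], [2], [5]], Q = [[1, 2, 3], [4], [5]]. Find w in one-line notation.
Reverse the RSK construction: for i from n down to 1, find the cell of Q containing i, remove the entry at that cell from P, and reverse-bump it up through P; the value ejected from row 1 is w(i).

Step i=5: Q has 5 at row 3, column 1; remove 5 from row 3 of P and reverse-bump: 5 enters row 2 and ejects 2; 2 enters row 1 and ejects 1. So w(5) = 1. P is now [[2, 3, 4], [5]].
Step i=4: Q has 4 at row 2, column 1; remove 5 from row 2 of P and reverse-bump: 5 enters row 1 and ejects 4. So w(4) = 4. P is now [[2, 3, 5]].
Step i=3: Q has 3 at row 1, column 3; remove that cell from P, ejecting 5. So w(3) = 5. P is now [[2, 3]].
Step i=2: Q has 2 at row 1, column 2; remove that cell from P, ejecting 3. So w(2) = 3. P is now [[2]].
Step i=1: Q has 1 at row 1, column 1; remove that cell from P, ejecting 2. So w(1) = 2. P is now [].

So w = 2 3 5 4 1.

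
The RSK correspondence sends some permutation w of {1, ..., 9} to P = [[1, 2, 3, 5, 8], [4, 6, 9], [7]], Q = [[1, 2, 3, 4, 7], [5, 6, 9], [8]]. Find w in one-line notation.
Reverse the RSK construction: for i from n down to 1, find the cell of Q containing i, remove the entry at that cell from P, and reverse-bump it up through P; the value ejected from row 1 is w(i).

Step i=9: Q has 9 at row 2, column 3; remove 9 from row 2 of P and reverse-bump: 9 enters row 1 and ejects 8. So w(9) = 8. P is now [[1, 2, 3, 5, 9], [4, 6], [7]].
Step i=8: Q has 8 at row 3, column 1; remove 7 from row 3 of P and reverse-bump: 7 enters row 2 and ejects 6; 6 enters row 1 and ejects 5. So w(8) = 5. P is now [[1, 2, 3, 6, 9], [4, 7]].
Step i=7: Q has 7 at row 1, column 5; remove that cell from P, ejecting 9. So w(7) = 9. P is now [[1, 2, 3, 6], [4, 7]].
Step i=6: Q has 6 at row 2, column 2; remove 7 from row 2 of P and reverse-bump: 7 enters row 1 and ejects 6. So w(6) = 6. P is now [[1, 2, 3, 7], [4]].
Step i=5: Q has 5 at row 2, column 1; remove 4 from row 2 of P and reverse-bump: 4 enters row 1 and ejects 3. So w(5) = 3. P is now [[1, 2, 4, 7]].
Step i=4: Q has 4 at row 1, column 4; remove that cell from P, ejecting 7. So w(4) = 7. P is now [[1, 2, 4]].
Step i=3: Q has 3 at row 1, column 3; remove that cell from P, ejecting 4. So w(3) = 4. P is now [[1, 2]].
Step i=2: Q has 2 at row 1, column 2; remove that cell from P, ejecting 2. So w(2) = 2. P is now [[1]].
Step i=1: Q has 1 at row 1, column 1; remove that cell from P, ejecting 1. So w(1) = 1. P is now [].

So w = 1 2 4 7 3 6 9 5 8.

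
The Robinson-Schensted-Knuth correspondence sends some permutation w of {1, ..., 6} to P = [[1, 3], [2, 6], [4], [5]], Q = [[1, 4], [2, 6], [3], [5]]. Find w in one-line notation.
Reverse the RSK construction: for i from n down to 1, find the cell of Q containing i, remove the entry at that cell from P, and reverse-bump it up through P; the value ejected from row 1 is w(i).

Step i=6: Q has 6 at row 2, column 2; remove 6 from row 2 of P and reverse-bump: 6 enters row 1 and ejects 3. So w(6) = 3. P is now [[1, 6], [2], [4], [5]].
Step i=5: Q has 5 at row 4, column 1; remove 5 from row 4 of P and reverse-bump: 5 enters row 3 and ejects 4; 4 enters row 2 and ejects 2; 2 enters row 1 and ejects 1. So w(5) = 1. P is now [[2, 6], [4], [5]].
Step i=4: Q has 4 at row 1, column 2; remove that cell from P, ejecting 6. So w(4) = 6. P is now [[2], [4], [5]].
Step i=3: Q has 3 at row 3, column 1; remove 5 from row 3 of P and reverse-bump: 5 enters row 2 and ejects 4; 4 enters row 1 and ejects 2. So w(3) = 2. P is now [[4], [5]].
Step i=2: Q has 2 at row 2, column 1; remove 5 from row 2 of P and reverse-bump: 5 enters row 1 and ejects 4. So w(2) = 4. P is now [[5]].
Step i=1: Q has 1 at row 1, column 1; remove that cell from P, ejecting 5. So w(1) = 5. P is now [].

So w = 5 4 2 6 1 3.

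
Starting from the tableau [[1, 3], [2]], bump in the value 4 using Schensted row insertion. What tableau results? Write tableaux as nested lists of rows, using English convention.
[[1, 3, 4], [2]]

4 is larger than every entry of row 1, so it is appended to row 1. The new tableau is [[1, 3, 4], [2]].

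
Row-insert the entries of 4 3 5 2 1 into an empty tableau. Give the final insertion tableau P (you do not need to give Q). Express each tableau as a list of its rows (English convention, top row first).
Insert 4: appended to row 1. P = [[4]].
Insert 3: 3 bumps 4 from row 1; 4 starts row 2. P = [[3], [4]].
Insert 5: appended to row 1. P = [[3, 5], [4]].
Insert 2: 2 bumps 3 from row 1; 3 bumps 4 from row 2; 4 starts row 3. P = [[2, 5], [3], [4]].
Insert 1: 1 bumps 2 from row 1; 2 bumps 3 from row 2; 3 bumps 4 from row 3; 4 starts row 4. P = [[1, 5], [2], [3], [4]].

So P = [[1, 5], [2], [3], [4]].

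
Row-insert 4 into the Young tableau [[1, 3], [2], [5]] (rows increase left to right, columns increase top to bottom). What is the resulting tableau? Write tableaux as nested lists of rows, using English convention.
[[1, 3, 4], [2], [5]]

4 is larger than every entry of row 1, so it is appended to row 1. The new tableau is [[1, 3, 4], [2], [5]].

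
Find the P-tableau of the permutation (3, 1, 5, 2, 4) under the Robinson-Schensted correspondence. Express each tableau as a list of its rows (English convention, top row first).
P = [[1, 2, 4], [3, 5]]

Insert 3: appended to row 1. P = [[3]].
Insert 1: 1 bumps 3 from row 1; 3 starts row 2. P = [[1], [3]].
Insert 5: appended to row 1. P = [[1, 5], [3]].
Insert 2: 2 bumps 5 from row 1; 5 appends to row 2. P = [[1, 2], [3, 5]].
Insert 4: appended to row 1. P = [[1, 2, 4], [3, 5]].

So P = [[1, 2, 4], [3, 5]].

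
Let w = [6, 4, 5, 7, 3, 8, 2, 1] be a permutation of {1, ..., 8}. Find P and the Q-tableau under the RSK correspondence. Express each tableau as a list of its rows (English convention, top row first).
P = [[1, 5, 7, 8], [2], [3], [4], [6]], Q = [[1, 3, 4, 6], [2], [5], [7], [8]]

Insert each entry of the permutation into P by Schensted row insertion, recording in Q the position of each new cell.

After inserting 6: P = [[6]].
After inserting 4: P = [[4], [6]].
After inserting 5: P = [[4, 5], [6]].
After inserting 7: P = [[4, 5, 7], [6]].
After inserting 3: P = [[3, 5, 7], [4], [6]].
After inserting 8: P = [[3, 5, 7, 8], [4], [6]].
After inserting 2: P = [[2, 5, 7, 8], [3], [4], [6]].
After inserting 1: P = [[1, 5, 7, 8], [2], [3], [4], [6]].

So P = [[1, 5, 7, 8], [2], [3], [4], [6]], Q = [[1, 3, 4, 6], [2], [5], [7], [8]].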